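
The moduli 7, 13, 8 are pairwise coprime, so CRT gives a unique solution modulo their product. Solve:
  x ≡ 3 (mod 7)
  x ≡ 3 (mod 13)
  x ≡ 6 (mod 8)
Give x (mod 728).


Moduli 7, 13, 8 are pairwise coprime; by CRT there is a unique solution modulo M = 7 · 13 · 8 = 728.
Solve pairwise, accumulating the modulus:
  Start with x ≡ 3 (mod 7).
  Combine with x ≡ 3 (mod 13): since gcd(7, 13) = 1, we get a unique residue mod 91.
    Write x = 3 + 7·t and substitute into x ≡ 3 (mod 13): 7·t ≡ 3 − 3 = 0 (mod 13).
    The inverse of 7 mod 13 is 2 (since 7·2 = 14 = 1·13 + 1), so t ≡ 2·0 = 0 ≡ 0 (mod 13).
    Then x = 3 + 7·0 = 3, valid modulo lcm(7, 13) = 91: x ≡ 3 (mod 91).
  Combine with x ≡ 6 (mod 8): since gcd(91, 8) = 1, we get a unique residue mod 728.
    Write x = 3 + 91·t and substitute into x ≡ 6 (mod 8): 91·t ≡ 6 − 3 = 3 (mod 8).
    Reduce coefficients mod 8: 3·t ≡ 3 (mod 8).
    The inverse of 3 mod 8 is 3 (since 3·3 = 9 = 1·8 + 1), so t ≡ 3·3 = 9 ≡ 1 (mod 8).
    Then x = 3 + 91·1 = 94, valid modulo lcm(91, 8) = 728: x ≡ 94 (mod 728).
Verify: 94 mod 7 = 3 ✓, 94 mod 13 = 3 ✓, 94 mod 8 = 6 ✓.

x ≡ 94 (mod 728).


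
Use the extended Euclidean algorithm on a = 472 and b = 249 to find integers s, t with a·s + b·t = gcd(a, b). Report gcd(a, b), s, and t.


Euclidean algorithm on (472, 249) — divide until remainder is 0:
  472 = 1 · 249 + 223
  249 = 1 · 223 + 26
  223 = 8 · 26 + 15
  26 = 1 · 15 + 11
  15 = 1 · 11 + 4
  11 = 2 · 4 + 3
  4 = 1 · 3 + 1
  3 = 3 · 1 + 0
gcd(472, 249) = 1.
Track Bezout coefficients alongside the remainders: start with r₀ = 472 = a·1 + b·0 (s = 1, t = 0) and r₁ = 249 = a·0 + b·1 (s = 0, t = 1); each new remainder r_{k+1} = r_{k-1} − q_k·r_k inherits s_{k+1} = s_{k-1} − q_k·s_k, t_{k+1} = t_{k-1} − q_k·t_k, so r_k = a·s_k + b·t_k at every step:
  q = 1: r = 223, s = 1 − 1·0 = 1, t = 0 − 1·1 = -1  (check: 472·1 + 249·(-1) = 223)
  q = 1: r = 26, s = 0 − 1·1 = -1, t = 1 − 1·(-1) = 2  (check: 472·(-1) + 249·2 = 26)
  q = 8: r = 15, s = 1 − 8·(-1) = 9, t = -1 − 8·2 = -17  (check: 472·9 + 249·(-17) = 15)
  q = 1: r = 11, s = -1 − 1·9 = -10, t = 2 − 1·(-17) = 19  (check: 472·(-10) + 249·19 = 11)
  q = 1: r = 4, s = 9 − 1·(-10) = 19, t = -17 − 1·19 = -36  (check: 472·19 + 249·(-36) = 4)
  q = 2: r = 3, s = -10 − 2·19 = -48, t = 19 − 2·(-36) = 91  (check: 472·(-48) + 249·91 = 3)
  q = 1: r = 1, s = 19 − 1·(-48) = 67, t = -36 − 1·91 = -127  (check: 472·67 + 249·(-127) = 1)
The row with r = 1 (the gcd) gives the Bezout coefficients s = 67, t = -127.
Result: 472 · (67) + 249 · (-127) = 1.

gcd(472, 249) = 1; s = 67, t = -127 (check: 472·67 + 249·(-127) = 1).


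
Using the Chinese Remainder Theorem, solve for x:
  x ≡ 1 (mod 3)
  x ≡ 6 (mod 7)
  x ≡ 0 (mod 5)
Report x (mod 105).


Moduli 3, 7, 5 are pairwise coprime; by CRT there is a unique solution modulo M = 3 · 7 · 5 = 105.
Solve pairwise, accumulating the modulus:
  Start with x ≡ 1 (mod 3).
  Combine with x ≡ 6 (mod 7): since gcd(3, 7) = 1, we get a unique residue mod 21.
    Write x = 1 + 3·t and substitute into x ≡ 6 (mod 7): 3·t ≡ 6 − 1 = 5 (mod 7).
    The inverse of 3 mod 7 is 5 (since 3·5 = 15 = 2·7 + 1), so t ≡ 5·5 = 25 ≡ 4 (mod 7).
    Then x = 1 + 3·4 = 13, valid modulo lcm(3, 7) = 21: x ≡ 13 (mod 21).
  Combine with x ≡ 0 (mod 5): since gcd(21, 5) = 1, we get a unique residue mod 105.
    Write x = 13 + 21·t and substitute into x ≡ 0 (mod 5): 21·t ≡ 0 − 13 = -13 (mod 5).
    Reduce coefficients mod 5: 1·t ≡ 2 (mod 5).
    So t ≡ 2 (mod 5).
    Then x = 13 + 21·2 = 55, valid modulo lcm(21, 5) = 105: x ≡ 55 (mod 105).
Verify: 55 mod 3 = 1 ✓, 55 mod 7 = 6 ✓, 55 mod 5 = 0 ✓.

x ≡ 55 (mod 105).


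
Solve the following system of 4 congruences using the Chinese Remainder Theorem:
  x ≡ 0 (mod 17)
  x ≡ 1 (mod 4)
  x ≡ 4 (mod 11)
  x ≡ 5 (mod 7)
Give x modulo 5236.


Product of moduli M = 17 · 4 · 11 · 7 = 5236.
Merge one congruence at a time:
  Start: x ≡ 0 (mod 17).
  Combine with x ≡ 1 (mod 4); new modulus lcm = 68.
    Write x = 0 + 17·t and substitute into x ≡ 1 (mod 4): 17·t ≡ 1 − 0 = 1 (mod 4).
    Reduce coefficients mod 4: 1·t ≡ 1 (mod 4).
    So t ≡ 1 (mod 4).
    Then x = 0 + 17·1 = 17, valid modulo lcm(17, 4) = 68: x ≡ 17 (mod 68).
  Combine with x ≡ 4 (mod 11); new modulus lcm = 748.
    Write x = 17 + 68·t and substitute into x ≡ 4 (mod 11): 68·t ≡ 4 − 17 = -13 (mod 11).
    Reduce coefficients mod 11: 2·t ≡ 9 (mod 11).
    The inverse of 2 mod 11 is 6 (since 2·6 = 12 = 1·11 + 1), so t ≡ 6·9 = 54 ≡ 10 (mod 11).
    Then x = 17 + 68·10 = 697, valid modulo lcm(68, 11) = 748: x ≡ 697 (mod 748).
  Combine with x ≡ 5 (mod 7); new modulus lcm = 5236.
    Write x = 697 + 748·t and substitute into x ≡ 5 (mod 7): 748·t ≡ 5 − 697 = -692 (mod 7).
    Reduce coefficients mod 7: 6·t ≡ 1 (mod 7).
    The inverse of 6 mod 7 is 6 (since 6·6 = 36 = 5·7 + 1), so t ≡ 6·1 = 6 ≡ 6 (mod 7).
    Then x = 697 + 748·6 = 5185, valid modulo lcm(748, 7) = 5236: x ≡ 5185 (mod 5236).
Verify against each original: 5185 mod 17 = 0, 5185 mod 4 = 1, 5185 mod 11 = 4, 5185 mod 7 = 5.

x ≡ 5185 (mod 5236).


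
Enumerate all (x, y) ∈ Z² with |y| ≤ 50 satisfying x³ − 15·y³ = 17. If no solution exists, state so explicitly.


The equation is x³ - 15y³ = 17. For fixed y, x³ = 15·y³ + 17, so a solution requires the RHS to be a perfect cube.
Strategy: iterate y from -50 to 50, compute RHS = 15·y³ + 17, and check whether it is a (positive or negative) perfect cube.
Check small values of y:
  y = 0: RHS = 17 is not a perfect cube.
  y = 1: RHS = 32 is not a perfect cube.
  y = -1: RHS = 2 is not a perfect cube.
  y = 2: RHS = 137 is not a perfect cube.
  y = -2: RHS = -103 is not a perfect cube.
  y = 3: RHS = 422 is not a perfect cube.
  y = -3: RHS = -388 is not a perfect cube.
Continuing the search up to |y| = 50 finds no solutions either.
No (x, y) in the scanned range satisfies the equation.

No integer solutions with |y| ≤ 50.


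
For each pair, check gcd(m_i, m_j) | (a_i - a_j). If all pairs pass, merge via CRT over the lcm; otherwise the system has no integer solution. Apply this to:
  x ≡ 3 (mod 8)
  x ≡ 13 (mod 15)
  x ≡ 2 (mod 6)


Moduli 8, 15, 6 are not pairwise coprime, so CRT works modulo lcm(m_i) when all pairwise compatibility conditions hold.
Pairwise compatibility: gcd(m_i, m_j) must divide a_i - a_j for every pair.
Merge one congruence at a time:
  Start: x ≡ 3 (mod 8).
  Combine with x ≡ 13 (mod 15): gcd(8, 15) = 1; 13 - 3 = 10, which IS divisible by 1, so compatible.
    Write x = 3 + 8·t and substitute into x ≡ 13 (mod 15): 8·t ≡ 13 − 3 = 10 (mod 15).
    The inverse of 8 mod 15 is 2 (since 8·2 = 16 = 1·15 + 1), so t ≡ 2·10 = 20 ≡ 5 (mod 15).
    Then x = 3 + 8·5 = 43, valid modulo lcm(8, 15) = 120: x ≡ 43 (mod 120).
  Combine with x ≡ 2 (mod 6): gcd(120, 6) = 6, and 2 - 43 = -41 is NOT divisible by 6.
    ⇒ system is inconsistent (no integer solution).

No solution (the system is inconsistent).


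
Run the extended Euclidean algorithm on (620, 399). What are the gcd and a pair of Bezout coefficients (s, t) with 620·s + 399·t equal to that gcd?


Euclidean algorithm on (620, 399) — divide until remainder is 0:
  620 = 1 · 399 + 221
  399 = 1 · 221 + 178
  221 = 1 · 178 + 43
  178 = 4 · 43 + 6
  43 = 7 · 6 + 1
  6 = 6 · 1 + 0
gcd(620, 399) = 1.
Track Bezout coefficients alongside the remainders: start with r₀ = 620 = a·1 + b·0 (s = 1, t = 0) and r₁ = 399 = a·0 + b·1 (s = 0, t = 1); each new remainder r_{k+1} = r_{k-1} − q_k·r_k inherits s_{k+1} = s_{k-1} − q_k·s_k, t_{k+1} = t_{k-1} − q_k·t_k, so r_k = a·s_k + b·t_k at every step:
  q = 1: r = 221, s = 1 − 1·0 = 1, t = 0 − 1·1 = -1  (check: 620·1 + 399·(-1) = 221)
  q = 1: r = 178, s = 0 − 1·1 = -1, t = 1 − 1·(-1) = 2  (check: 620·(-1) + 399·2 = 178)
  q = 1: r = 43, s = 1 − 1·(-1) = 2, t = -1 − 1·2 = -3  (check: 620·2 + 399·(-3) = 43)
  q = 4: r = 6, s = -1 − 4·2 = -9, t = 2 − 4·(-3) = 14  (check: 620·(-9) + 399·14 = 6)
  q = 7: r = 1, s = 2 − 7·(-9) = 65, t = -3 − 7·14 = -101  (check: 620·65 + 399·(-101) = 1)
The row with r = 1 (the gcd) gives the Bezout coefficients s = 65, t = -101.
Result: 620 · (65) + 399 · (-101) = 1.

gcd(620, 399) = 1; s = 65, t = -101 (check: 620·65 + 399·(-101) = 1).


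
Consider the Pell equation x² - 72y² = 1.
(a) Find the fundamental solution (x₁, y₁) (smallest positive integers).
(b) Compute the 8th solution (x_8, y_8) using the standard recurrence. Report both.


Step 1: Find the fundamental solution (x₁, y₁) of x² - 72y² = 1.
  Expand √72 as a continued fraction. a₀ = ⌊√72⌋ = 8; iterate m_{k+1} = d_k·a_k − m_k, d_{k+1} = (72 − m_{k+1}²)/d_k, a_{k+1} = ⌊(a₀ + m_{k+1})/d_{k+1}⌋ (starting m₀ = 0, d₀ = 1), with convergents p_k = a_k·p_{k-1} + p_{k-2}, q_k = a_k·q_{k-1} + q_{k-2} (p₋₁ = 1, q₋₁ = 0):
  k = 0: a₀ = 8; p₀/q₀ = 8/1; p₀² − 72·q₀² = 64 − 72 = -8.
  k = 1: m = 8, d = 8, a = ⌊(8 + 8)/8⌋ = 2; p/q = (2·8 + 1)/(2·1 + 0) = 17/2; p² − 72·q² = 289 − 288 = 1.
  The first convergent with p² − 72·q² = 1 gives the fundamental solution (x₁, y₁) = (17, 2).
Step 2: Apply the recurrence (x_{n+1}, y_{n+1}) = (x₁x_n + 72y₁y_n, x₁y_n + y₁x_n) repeatedly.
  From (x_1, y_1) = (17, 2): x_2 = 17·17 + 72·2·2 = 577; y_2 = 17·2 + 2·17 = 68.
  From (x_2, y_2) = (577, 68): x_3 = 17·577 + 72·2·68 = 19601; y_3 = 17·68 + 2·577 = 2310.
  From (x_3, y_3) = (19601, 2310): x_4 = 17·19601 + 72·2·2310 = 665857; y_4 = 17·2310 + 2·19601 = 78472.
  From (x_4, y_4) = (665857, 78472): x_5 = 17·665857 + 72·2·78472 = 22619537; y_5 = 17·78472 + 2·665857 = 2665738.
  From (x_5, y_5) = (22619537, 2665738): x_6 = 17·22619537 + 72·2·2665738 = 768398401; y_6 = 17·2665738 + 2·22619537 = 90556620.
  From (x_6, y_6) = (768398401, 90556620): x_7 = 17·768398401 + 72·2·90556620 = 26102926097; y_7 = 17·90556620 + 2·768398401 = 3076259342.
  From (x_7, y_7) = (26102926097, 3076259342): x_8 = 17·26102926097 + 72·2·3076259342 = 886731088897; y_8 = 17·3076259342 + 2·26102926097 = 104502261008.
Step 3: Verify x_8² - 72·y_8² = 786292024016459316676609 - 786292024016459316676608 = 1 (should be 1). ✓

(x_1, y_1) = (17, 2); (x_8, y_8) = (886731088897, 104502261008).


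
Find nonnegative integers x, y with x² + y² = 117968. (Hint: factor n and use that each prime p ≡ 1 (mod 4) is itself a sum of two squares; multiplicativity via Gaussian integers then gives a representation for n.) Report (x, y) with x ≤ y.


Step 1: Factor n = 117968 = 2^4 · 73 · 101.
Step 2: Check the mod-4 condition on each prime factor: 2 = 2 (special); 73 ≡ 1 (mod 4), exponent 1; 101 ≡ 1 (mod 4), exponent 1.
All primes ≡ 3 (mod 4) appear to even exponent (or don't appear), so by the two-squares theorem n IS expressible as a sum of two squares.
Step 3: Build a representation. Group n = k² · m with k = 4 and m = 73 · 101 = 7373 (a product of primes ≡ 1 (mod 4)); a representation of m scales to one of n via (k·x)² + (k·y)² = k²(x² + y²). Each prime p ≡ 1 (mod 4) is itself a sum of two squares; find a² by testing p − a² for a perfect square:
  73: 73 − 1² = 72, 73 − 2² = 69, 73 − 3² = 64 = 8² ⇒ 73 = 3² + 8².
  101: 101 − 1² = 100 = 10² ⇒ 101 = 1² + 10².
  Combine using the Brahmagupta–Fibonacci identity (a² + b²)(c² + d²) = (ac − bd)² + (ad + bc)² = (ac + bd)² + (ad − bc)²:
  73 · 101 = 7373: from (3² + 8²)(1² + 10²), take (3·1 − 8·10, 3·10 + 8·1) = (3 − 80, 30 + 8) = (-77, 38); dropping signs (only squares matter) gives (77, 38); check 77² + 38² = 5929 + 1444 = 7373 ✓.
  Scale by k = 4: (4·77, 4·38) = (308, 152).
Step 4: Order so x ≤ y and verify: 152² + 308² = 23104 + 94864 = 117968 = n. ✓

n = 117968 = 152² + 308² (one valid representation with x ≤ y).


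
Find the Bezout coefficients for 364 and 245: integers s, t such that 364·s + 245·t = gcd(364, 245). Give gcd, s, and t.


Euclidean algorithm on (364, 245) — divide until remainder is 0:
  364 = 1 · 245 + 119
  245 = 2 · 119 + 7
  119 = 17 · 7 + 0
gcd(364, 245) = 7.
Track Bezout coefficients alongside the remainders: start with r₀ = 364 = a·1 + b·0 (s = 1, t = 0) and r₁ = 245 = a·0 + b·1 (s = 0, t = 1); each new remainder r_{k+1} = r_{k-1} − q_k·r_k inherits s_{k+1} = s_{k-1} − q_k·s_k, t_{k+1} = t_{k-1} − q_k·t_k, so r_k = a·s_k + b·t_k at every step:
  q = 1: r = 119, s = 1 − 1·0 = 1, t = 0 − 1·1 = -1  (check: 364·1 + 245·(-1) = 119)
  q = 2: r = 7, s = 0 − 2·1 = -2, t = 1 − 2·(-1) = 3  (check: 364·(-2) + 245·3 = 7)
The row with r = 7 (the gcd) gives the Bezout coefficients s = -2, t = 3.
Result: 364 · (-2) + 245 · (3) = 7.

gcd(364, 245) = 7; s = -2, t = 3 (check: 364·(-2) + 245·3 = 7).


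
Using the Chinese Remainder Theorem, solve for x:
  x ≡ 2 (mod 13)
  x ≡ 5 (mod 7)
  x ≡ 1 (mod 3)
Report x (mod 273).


Moduli 13, 7, 3 are pairwise coprime; by CRT there is a unique solution modulo M = 13 · 7 · 3 = 273.
Solve pairwise, accumulating the modulus:
  Start with x ≡ 2 (mod 13).
  Combine with x ≡ 5 (mod 7): since gcd(13, 7) = 1, we get a unique residue mod 91.
    Write x = 2 + 13·t and substitute into x ≡ 5 (mod 7): 13·t ≡ 5 − 2 = 3 (mod 7).
    Reduce coefficients mod 7: 6·t ≡ 3 (mod 7).
    The inverse of 6 mod 7 is 6 (since 6·6 = 36 = 5·7 + 1), so t ≡ 6·3 = 18 ≡ 4 (mod 7).
    Then x = 2 + 13·4 = 54, valid modulo lcm(13, 7) = 91: x ≡ 54 (mod 91).
  Combine with x ≡ 1 (mod 3): since gcd(91, 3) = 1, we get a unique residue mod 273.
    Write x = 54 + 91·t and substitute into x ≡ 1 (mod 3): 91·t ≡ 1 − 54 = -53 (mod 3).
    Reduce coefficients mod 3: 1·t ≡ 1 (mod 3).
    So t ≡ 1 (mod 3).
    Then x = 54 + 91·1 = 145, valid modulo lcm(91, 3) = 273: x ≡ 145 (mod 273).
Verify: 145 mod 13 = 2 ✓, 145 mod 7 = 5 ✓, 145 mod 3 = 1 ✓.

x ≡ 145 (mod 273).


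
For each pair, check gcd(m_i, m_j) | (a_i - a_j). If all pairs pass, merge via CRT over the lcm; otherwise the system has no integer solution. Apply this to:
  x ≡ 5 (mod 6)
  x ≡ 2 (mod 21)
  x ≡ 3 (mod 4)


Moduli 6, 21, 4 are not pairwise coprime, so CRT works modulo lcm(m_i) when all pairwise compatibility conditions hold.
Pairwise compatibility: gcd(m_i, m_j) must divide a_i - a_j for every pair.
Merge one congruence at a time:
  Start: x ≡ 5 (mod 6).
  Combine with x ≡ 2 (mod 21): gcd(6, 21) = 3; 2 - 5 = -3, which IS divisible by 3, so compatible.
    Write x = 5 + 6·t and substitute into x ≡ 2 (mod 21): 6·t ≡ 2 − 5 = -3 (mod 21).
    Divide the congruence (and modulus) by g = 3: 2·t ≡ -1 (mod 7).
    Reduce coefficients mod 7: 2·t ≡ 6 (mod 7).
    The inverse of 2 mod 7 is 4 (since 2·4 = 8 = 1·7 + 1), so t ≡ 4·6 = 24 ≡ 3 (mod 7).
    Then x = 5 + 6·3 = 23, valid modulo lcm(6, 21) = 42: x ≡ 23 (mod 42).
  Combine with x ≡ 3 (mod 4): gcd(42, 4) = 2; 3 - 23 = -20, which IS divisible by 2, so compatible.
    Write x = 23 + 42·t and substitute into x ≡ 3 (mod 4): 42·t ≡ 3 − 23 = -20 (mod 4).
    Divide the congruence (and modulus) by g = 2: 21·t ≡ -10 (mod 2).
    Reduce coefficients mod 2: 1·t ≡ 0 (mod 2).
    So t ≡ 0 (mod 2).
    Then x = 23 + 42·0 = 23, valid modulo lcm(42, 4) = 84: x ≡ 23 (mod 84).
Verify: 23 mod 6 = 5, 23 mod 21 = 2, 23 mod 4 = 3.

x ≡ 23 (mod 84).


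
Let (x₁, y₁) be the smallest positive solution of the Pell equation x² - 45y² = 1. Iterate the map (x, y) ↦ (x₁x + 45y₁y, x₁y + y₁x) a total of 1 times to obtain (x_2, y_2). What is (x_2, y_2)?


Step 1: Find the fundamental solution (x₁, y₁) of x² - 45y² = 1.
  Expand √45 as a continued fraction. a₀ = ⌊√45⌋ = 6; iterate m_{k+1} = d_k·a_k − m_k, d_{k+1} = (45 − m_{k+1}²)/d_k, a_{k+1} = ⌊(a₀ + m_{k+1})/d_{k+1}⌋ (starting m₀ = 0, d₀ = 1), with convergents p_k = a_k·p_{k-1} + p_{k-2}, q_k = a_k·q_{k-1} + q_{k-2} (p₋₁ = 1, q₋₁ = 0):
  k = 0: a₀ = 6; p₀/q₀ = 6/1; p₀² − 45·q₀² = 36 − 45 = -9.
  k = 1: m = 6, d = 9, a = ⌊(6 + 6)/9⌋ = 1; p/q = (1·6 + 1)/(1·1 + 0) = 7/1; p² − 45·q² = 49 − 45 = 4.
  k = 2: m = 3, d = 4, a = ⌊(6 + 3)/4⌋ = 2; p/q = (2·7 + 6)/(2·1 + 1) = 20/3; p² − 45·q² = 400 − 405 = -5.
  k = 3: m = 5, d = 5, a = ⌊(6 + 5)/5⌋ = 2; p/q = (2·20 + 7)/(2·3 + 1) = 47/7; p² − 45·q² = 2209 − 2205 = 4.
  k = 4: m = 5, d = 4, a = ⌊(6 + 5)/4⌋ = 2; p/q = (2·47 + 20)/(2·7 + 3) = 114/17; p² − 45·q² = 12996 − 13005 = -9.
  k = 5: m = 3, d = 9, a = ⌊(6 + 3)/9⌋ = 1; p/q = (1·114 + 47)/(1·17 + 7) = 161/24; p² − 45·q² = 25921 − 25920 = 1.
  The first convergent with p² − 45·q² = 1 gives the fundamental solution (x₁, y₁) = (161, 24).
Step 2: Apply the recurrence (x_{n+1}, y_{n+1}) = (x₁x_n + 45y₁y_n, x₁y_n + y₁x_n) repeatedly.
  From (x_1, y_1) = (161, 24): x_2 = 161·161 + 45·24·24 = 51841; y_2 = 161·24 + 24·161 = 7728.
Step 3: Verify x_2² - 45·y_2² = 2687489281 - 2687489280 = 1 (should be 1). ✓

(x_1, y_1) = (161, 24); (x_2, y_2) = (51841, 7728).


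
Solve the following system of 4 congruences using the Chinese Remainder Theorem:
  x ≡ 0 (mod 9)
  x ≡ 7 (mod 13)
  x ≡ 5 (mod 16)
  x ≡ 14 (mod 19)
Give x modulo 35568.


Product of moduli M = 9 · 13 · 16 · 19 = 35568.
Merge one congruence at a time:
  Start: x ≡ 0 (mod 9).
  Combine with x ≡ 7 (mod 13); new modulus lcm = 117.
    Write x = 0 + 9·t and substitute into x ≡ 7 (mod 13): 9·t ≡ 7 − 0 = 7 (mod 13).
    The inverse of 9 mod 13 is 3 (since 9·3 = 27 = 2·13 + 1), so t ≡ 3·7 = 21 ≡ 8 (mod 13).
    Then x = 0 + 9·8 = 72, valid modulo lcm(9, 13) = 117: x ≡ 72 (mod 117).
  Combine with x ≡ 5 (mod 16); new modulus lcm = 1872.
    Write x = 72 + 117·t and substitute into x ≡ 5 (mod 16): 117·t ≡ 5 − 72 = -67 (mod 16).
    Reduce coefficients mod 16: 5·t ≡ 13 (mod 16).
    The inverse of 5 mod 16 is 13 (since 5·13 = 65 = 4·16 + 1), so t ≡ 13·13 = 169 ≡ 9 (mod 16).
    Then x = 72 + 117·9 = 1125, valid modulo lcm(117, 16) = 1872: x ≡ 1125 (mod 1872).
  Combine with x ≡ 14 (mod 19); new modulus lcm = 35568.
    Write x = 1125 + 1872·t and substitute into x ≡ 14 (mod 19): 1872·t ≡ 14 − 1125 = -1111 (mod 19).
    Reduce coefficients mod 19: 10·t ≡ 10 (mod 19).
    The inverse of 10 mod 19 is 2 (since 10·2 = 20 = 1·19 + 1), so t ≡ 2·10 = 20 ≡ 1 (mod 19).
    Then x = 1125 + 1872·1 = 2997, valid modulo lcm(1872, 19) = 35568: x ≡ 2997 (mod 35568).
Verify against each original: 2997 mod 9 = 0, 2997 mod 13 = 7, 2997 mod 16 = 5, 2997 mod 19 = 14.

x ≡ 2997 (mod 35568).


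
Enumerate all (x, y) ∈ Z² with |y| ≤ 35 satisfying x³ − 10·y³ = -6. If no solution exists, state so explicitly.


The equation is x³ - 10y³ = -6. For fixed y, x³ = 10·y³ − 6, so a solution requires the RHS to be a perfect cube.
Strategy: iterate y from -35 to 35, compute RHS = 10·y³ − 6, and check whether it is a (positive or negative) perfect cube.
Check small values of y:
  y = 0: RHS = -6 is not a perfect cube.
  y = 1: RHS = 4 is not a perfect cube.
  y = -1: RHS = -16 is not a perfect cube.
  y = 2: RHS = 74 is not a perfect cube.
  y = -2: RHS = -86 is not a perfect cube.
  y = 3: RHS = 264 is not a perfect cube.
  y = -3: RHS = -276 is not a perfect cube.
Continuing the search up to |y| = 35 finds no solutions either.
No (x, y) in the scanned range satisfies the equation.

No integer solutions with |y| ≤ 35.


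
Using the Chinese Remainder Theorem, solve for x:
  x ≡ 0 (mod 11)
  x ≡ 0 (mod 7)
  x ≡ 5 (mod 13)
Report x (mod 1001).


Moduli 11, 7, 13 are pairwise coprime; by CRT there is a unique solution modulo M = 11 · 7 · 13 = 1001.
Solve pairwise, accumulating the modulus:
  Start with x ≡ 0 (mod 11).
  Combine with x ≡ 0 (mod 7): since gcd(11, 7) = 1, we get a unique residue mod 77.
    Write x = 0 + 11·t and substitute into x ≡ 0 (mod 7): 11·t ≡ 0 − 0 = 0 (mod 7).
    Reduce coefficients mod 7: 4·t ≡ 0 (mod 7).
    The inverse of 4 mod 7 is 2 (since 4·2 = 8 = 1·7 + 1), so t ≡ 2·0 = 0 ≡ 0 (mod 7).
    Then x = 0 + 11·0 = 0, valid modulo lcm(11, 7) = 77: x ≡ 0 (mod 77).
  Combine with x ≡ 5 (mod 13): since gcd(77, 13) = 1, we get a unique residue mod 1001.
    Write x = 0 + 77·t and substitute into x ≡ 5 (mod 13): 77·t ≡ 5 − 0 = 5 (mod 13).
    Reduce coefficients mod 13: 12·t ≡ 5 (mod 13).
    The inverse of 12 mod 13 is 12 (since 12·12 = 144 = 11·13 + 1), so t ≡ 12·5 = 60 ≡ 8 (mod 13).
    Then x = 0 + 77·8 = 616, valid modulo lcm(77, 13) = 1001: x ≡ 616 (mod 1001).
Verify: 616 mod 11 = 0 ✓, 616 mod 7 = 0 ✓, 616 mod 13 = 5 ✓.

x ≡ 616 (mod 1001).


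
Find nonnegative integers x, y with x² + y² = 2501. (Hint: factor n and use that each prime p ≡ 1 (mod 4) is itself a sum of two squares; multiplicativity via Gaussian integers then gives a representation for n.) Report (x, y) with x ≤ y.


Step 1: Factor n = 2501 = 41 · 61.
Step 2: Check the mod-4 condition on each prime factor: 41 ≡ 1 (mod 4), exponent 1; 61 ≡ 1 (mod 4), exponent 1.
All primes ≡ 3 (mod 4) appear to even exponent (or don't appear), so by the two-squares theorem n IS expressible as a sum of two squares.
Step 3: Build a representation. Here n = 41 · 61 is a product of primes ≡ 1 (mod 4). Each prime p ≡ 1 (mod 4) is itself a sum of two squares; find a² by testing p − a² for a perfect square:
  41: 41 − 1² = 40, 41 − 2² = 37, 41 − 3² = 32, 41 − 4² = 25 = 5² ⇒ 41 = 4² + 5².
  61: 61 − 1² = 60, 61 − 2² = 57, 61 − 3² = 52, 61 − 4² = 45, 61 − 5² = 36 = 6² ⇒ 61 = 5² + 6².
  Combine using the Brahmagupta–Fibonacci identity (a² + b²)(c² + d²) = (ac − bd)² + (ad + bc)² = (ac + bd)² + (ad − bc)²:
  41 · 61 = 2501: from (4² + 5²)(5² + 6²), take (4·5 − 5·6, 4·6 + 5·5) = (20 − 30, 24 + 25) = (-10, 49); dropping signs (only squares matter) gives (10, 49); check 10² + 49² = 100 + 2401 = 2501 ✓.
Step 4: Order so x ≤ y and verify: 10² + 49² = 100 + 2401 = 2501 = n. ✓

n = 2501 = 10² + 49² (one valid representation with x ≤ y).


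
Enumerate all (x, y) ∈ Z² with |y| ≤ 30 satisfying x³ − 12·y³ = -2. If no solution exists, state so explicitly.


The equation is x³ - 12y³ = -2. For fixed y, x³ = 12·y³ − 2, so a solution requires the RHS to be a perfect cube.
Strategy: iterate y from -30 to 30, compute RHS = 12·y³ − 2, and check whether it is a (positive or negative) perfect cube.
Check small values of y:
  y = 0: RHS = -2 is not a perfect cube.
  y = 1: RHS = 10 is not a perfect cube.
  y = -1: RHS = -14 is not a perfect cube.
  y = 2: RHS = 94 is not a perfect cube.
  y = -2: RHS = -98 is not a perfect cube.
  y = 3: RHS = 322 is not a perfect cube.
  y = -3: RHS = -326 is not a perfect cube.
Continuing the search up to |y| = 30 finds no solutions either.
No (x, y) in the scanned range satisfies the equation.

No integer solutions with |y| ≤ 30.


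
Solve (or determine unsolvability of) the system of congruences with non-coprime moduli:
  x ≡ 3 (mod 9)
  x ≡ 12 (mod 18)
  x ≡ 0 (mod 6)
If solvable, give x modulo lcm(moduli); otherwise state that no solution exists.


Moduli 9, 18, 6 are not pairwise coprime, so CRT works modulo lcm(m_i) when all pairwise compatibility conditions hold.
Pairwise compatibility: gcd(m_i, m_j) must divide a_i - a_j for every pair.
Merge one congruence at a time:
  Start: x ≡ 3 (mod 9).
  Combine with x ≡ 12 (mod 18): gcd(9, 18) = 9; 12 - 3 = 9, which IS divisible by 9, so compatible.
    Write x = 3 + 9·t and substitute into x ≡ 12 (mod 18): 9·t ≡ 12 − 3 = 9 (mod 18).
    Divide the congruence (and modulus) by g = 9: 1·t ≡ 1 (mod 2).
    So t ≡ 1 (mod 2).
    Then x = 3 + 9·1 = 12, valid modulo lcm(9, 18) = 18: x ≡ 12 (mod 18).
  Combine with x ≡ 0 (mod 6): gcd(18, 6) = 6; 0 - 12 = -12, which IS divisible by 6, so compatible.
    Write x = 12 + 18·t and substitute into x ≡ 0 (mod 6): 18·t ≡ 0 − 12 = -12 (mod 6).
    Divide the congruence (and modulus) by g = 6: 3·t ≡ -2 (mod 1).
    Modulo 1 every t works; take t = 0.
    Then x = 12 + 18·0 = 12, valid modulo lcm(18, 6) = 18: x ≡ 12 (mod 18).
Verify: 12 mod 9 = 3, 12 mod 18 = 12, 12 mod 6 = 0.

x ≡ 12 (mod 18).


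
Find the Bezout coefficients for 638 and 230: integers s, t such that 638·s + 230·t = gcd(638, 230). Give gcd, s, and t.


Euclidean algorithm on (638, 230) — divide until remainder is 0:
  638 = 2 · 230 + 178
  230 = 1 · 178 + 52
  178 = 3 · 52 + 22
  52 = 2 · 22 + 8
  22 = 2 · 8 + 6
  8 = 1 · 6 + 2
  6 = 3 · 2 + 0
gcd(638, 230) = 2.
Track Bezout coefficients alongside the remainders: start with r₀ = 638 = a·1 + b·0 (s = 1, t = 0) and r₁ = 230 = a·0 + b·1 (s = 0, t = 1); each new remainder r_{k+1} = r_{k-1} − q_k·r_k inherits s_{k+1} = s_{k-1} − q_k·s_k, t_{k+1} = t_{k-1} − q_k·t_k, so r_k = a·s_k + b·t_k at every step:
  q = 2: r = 178, s = 1 − 2·0 = 1, t = 0 − 2·1 = -2  (check: 638·1 + 230·(-2) = 178)
  q = 1: r = 52, s = 0 − 1·1 = -1, t = 1 − 1·(-2) = 3  (check: 638·(-1) + 230·3 = 52)
  q = 3: r = 22, s = 1 − 3·(-1) = 4, t = -2 − 3·3 = -11  (check: 638·4 + 230·(-11) = 22)
  q = 2: r = 8, s = -1 − 2·4 = -9, t = 3 − 2·(-11) = 25  (check: 638·(-9) + 230·25 = 8)
  q = 2: r = 6, s = 4 − 2·(-9) = 22, t = -11 − 2·25 = -61  (check: 638·22 + 230·(-61) = 6)
  q = 1: r = 2, s = -9 − 1·22 = -31, t = 25 − 1·(-61) = 86  (check: 638·(-31) + 230·86 = 2)
The row with r = 2 (the gcd) gives the Bezout coefficients s = -31, t = 86.
Result: 638 · (-31) + 230 · (86) = 2.

gcd(638, 230) = 2; s = -31, t = 86 (check: 638·(-31) + 230·86 = 2).


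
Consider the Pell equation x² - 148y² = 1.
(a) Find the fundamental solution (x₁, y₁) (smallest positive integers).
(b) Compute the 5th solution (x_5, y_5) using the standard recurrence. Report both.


Step 1: Find the fundamental solution (x₁, y₁) of x² - 148y² = 1.
  Expand √148 as a continued fraction. a₀ = ⌊√148⌋ = 12; iterate m_{k+1} = d_k·a_k − m_k, d_{k+1} = (148 − m_{k+1}²)/d_k, a_{k+1} = ⌊(a₀ + m_{k+1})/d_{k+1}⌋ (starting m₀ = 0, d₀ = 1), with convergents p_k = a_k·p_{k-1} + p_{k-2}, q_k = a_k·q_{k-1} + q_{k-2} (p₋₁ = 1, q₋₁ = 0):
  k = 0: a₀ = 12; p₀/q₀ = 12/1; p₀² − 148·q₀² = 144 − 148 = -4.
  k = 1: m = 12, d = 4, a = ⌊(12 + 12)/4⌋ = 6; p/q = (6·12 + 1)/(6·1 + 0) = 73/6; p² − 148·q² = 5329 − 5328 = 1.
  The first convergent with p² − 148·q² = 1 gives the fundamental solution (x₁, y₁) = (73, 6).
Step 2: Apply the recurrence (x_{n+1}, y_{n+1}) = (x₁x_n + 148y₁y_n, x₁y_n + y₁x_n) repeatedly.
  From (x_1, y_1) = (73, 6): x_2 = 73·73 + 148·6·6 = 10657; y_2 = 73·6 + 6·73 = 876.
  From (x_2, y_2) = (10657, 876): x_3 = 73·10657 + 148·6·876 = 1555849; y_3 = 73·876 + 6·10657 = 127890.
  From (x_3, y_3) = (1555849, 127890): x_4 = 73·1555849 + 148·6·127890 = 227143297; y_4 = 73·127890 + 6·1555849 = 18671064.
  From (x_4, y_4) = (227143297, 18671064): x_5 = 73·227143297 + 148·6·18671064 = 33161365513; y_5 = 73·18671064 + 6·227143297 = 2725847454.
Step 3: Verify x_5² - 148·y_5² = 1099676162686785753169 - 1099676162686785753168 = 1 (should be 1). ✓

(x_1, y_1) = (73, 6); (x_5, y_5) = (33161365513, 2725847454).


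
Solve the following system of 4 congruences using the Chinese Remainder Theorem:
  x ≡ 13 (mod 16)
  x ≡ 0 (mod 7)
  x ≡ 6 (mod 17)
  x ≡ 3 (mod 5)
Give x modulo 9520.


Product of moduli M = 16 · 7 · 17 · 5 = 9520.
Merge one congruence at a time:
  Start: x ≡ 13 (mod 16).
  Combine with x ≡ 0 (mod 7); new modulus lcm = 112.
    Write x = 13 + 16·t and substitute into x ≡ 0 (mod 7): 16·t ≡ 0 − 13 = -13 (mod 7).
    Reduce coefficients mod 7: 2·t ≡ 1 (mod 7).
    The inverse of 2 mod 7 is 4 (since 2·4 = 8 = 1·7 + 1), so t ≡ 4·1 = 4 ≡ 4 (mod 7).
    Then x = 13 + 16·4 = 77, valid modulo lcm(16, 7) = 112: x ≡ 77 (mod 112).
  Combine with x ≡ 6 (mod 17); new modulus lcm = 1904.
    Write x = 77 + 112·t and substitute into x ≡ 6 (mod 17): 112·t ≡ 6 − 77 = -71 (mod 17).
    Reduce coefficients mod 17: 10·t ≡ 14 (mod 17).
    The inverse of 10 mod 17 is 12 (since 10·12 = 120 = 7·17 + 1), so t ≡ 12·14 = 168 ≡ 15 (mod 17).
    Then x = 77 + 112·15 = 1757, valid modulo lcm(112, 17) = 1904: x ≡ 1757 (mod 1904).
  Combine with x ≡ 3 (mod 5); new modulus lcm = 9520.
    Write x = 1757 + 1904·t and substitute into x ≡ 3 (mod 5): 1904·t ≡ 3 − 1757 = -1754 (mod 5).
    Reduce coefficients mod 5: 4·t ≡ 1 (mod 5).
    The inverse of 4 mod 5 is 4 (since 4·4 = 16 = 3·5 + 1), so t ≡ 4·1 = 4 ≡ 4 (mod 5).
    Then x = 1757 + 1904·4 = 9373, valid modulo lcm(1904, 5) = 9520: x ≡ 9373 (mod 9520).
Verify against each original: 9373 mod 16 = 13, 9373 mod 7 = 0, 9373 mod 17 = 6, 9373 mod 5 = 3.

x ≡ 9373 (mod 9520).


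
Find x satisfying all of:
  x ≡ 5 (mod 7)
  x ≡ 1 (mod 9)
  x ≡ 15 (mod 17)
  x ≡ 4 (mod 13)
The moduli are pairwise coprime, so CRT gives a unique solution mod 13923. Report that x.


Product of moduli M = 7 · 9 · 17 · 13 = 13923.
Merge one congruence at a time:
  Start: x ≡ 5 (mod 7).
  Combine with x ≡ 1 (mod 9); new modulus lcm = 63.
    Write x = 5 + 7·t and substitute into x ≡ 1 (mod 9): 7·t ≡ 1 − 5 = -4 (mod 9).
    Reduce coefficients mod 9: 7·t ≡ 5 (mod 9).
    The inverse of 7 mod 9 is 4 (since 7·4 = 28 = 3·9 + 1), so t ≡ 4·5 = 20 ≡ 2 (mod 9).
    Then x = 5 + 7·2 = 19, valid modulo lcm(7, 9) = 63: x ≡ 19 (mod 63).
  Combine with x ≡ 15 (mod 17); new modulus lcm = 1071.
    Write x = 19 + 63·t and substitute into x ≡ 15 (mod 17): 63·t ≡ 15 − 19 = -4 (mod 17).
    Reduce coefficients mod 17: 12·t ≡ 13 (mod 17).
    The inverse of 12 mod 17 is 10 (since 12·10 = 120 = 7·17 + 1), so t ≡ 10·13 = 130 ≡ 11 (mod 17).
    Then x = 19 + 63·11 = 712, valid modulo lcm(63, 17) = 1071: x ≡ 712 (mod 1071).
  Combine with x ≡ 4 (mod 13); new modulus lcm = 13923.
    Write x = 712 + 1071·t and substitute into x ≡ 4 (mod 13): 1071·t ≡ 4 − 712 = -708 (mod 13).
    Reduce coefficients mod 13: 5·t ≡ 7 (mod 13).
    The inverse of 5 mod 13 is 8 (since 5·8 = 40 = 3·13 + 1), so t ≡ 8·7 = 56 ≡ 4 (mod 13).
    Then x = 712 + 1071·4 = 4996, valid modulo lcm(1071, 13) = 13923: x ≡ 4996 (mod 13923).
Verify against each original: 4996 mod 7 = 5, 4996 mod 9 = 1, 4996 mod 17 = 15, 4996 mod 13 = 4.

x ≡ 4996 (mod 13923).


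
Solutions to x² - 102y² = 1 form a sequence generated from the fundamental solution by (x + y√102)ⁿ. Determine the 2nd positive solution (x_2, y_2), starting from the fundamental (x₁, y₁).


Step 1: Find the fundamental solution (x₁, y₁) of x² - 102y² = 1.
  Expand √102 as a continued fraction. a₀ = ⌊√102⌋ = 10; iterate m_{k+1} = d_k·a_k − m_k, d_{k+1} = (102 − m_{k+1}²)/d_k, a_{k+1} = ⌊(a₀ + m_{k+1})/d_{k+1}⌋ (starting m₀ = 0, d₀ = 1), with convergents p_k = a_k·p_{k-1} + p_{k-2}, q_k = a_k·q_{k-1} + q_{k-2} (p₋₁ = 1, q₋₁ = 0):
  k = 0: a₀ = 10; p₀/q₀ = 10/1; p₀² − 102·q₀² = 100 − 102 = -2.
  k = 1: m = 10, d = 2, a = ⌊(10 + 10)/2⌋ = 10; p/q = (10·10 + 1)/(10·1 + 0) = 101/10; p² − 102·q² = 10201 − 10200 = 1.
  The first convergent with p² − 102·q² = 1 gives the fundamental solution (x₁, y₁) = (101, 10).
Step 2: Apply the recurrence (x_{n+1}, y_{n+1}) = (x₁x_n + 102y₁y_n, x₁y_n + y₁x_n) repeatedly.
  From (x_1, y_1) = (101, 10): x_2 = 101·101 + 102·10·10 = 20401; y_2 = 101·10 + 10·101 = 2020.
Step 3: Verify x_2² - 102·y_2² = 416200801 - 416200800 = 1 (should be 1). ✓

(x_1, y_1) = (101, 10); (x_2, y_2) = (20401, 2020).


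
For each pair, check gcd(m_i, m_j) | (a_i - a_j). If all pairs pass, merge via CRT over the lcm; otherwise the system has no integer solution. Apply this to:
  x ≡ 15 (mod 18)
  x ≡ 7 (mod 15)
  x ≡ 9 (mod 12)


Moduli 18, 15, 12 are not pairwise coprime, so CRT works modulo lcm(m_i) when all pairwise compatibility conditions hold.
Pairwise compatibility: gcd(m_i, m_j) must divide a_i - a_j for every pair.
Merge one congruence at a time:
  Start: x ≡ 15 (mod 18).
  Combine with x ≡ 7 (mod 15): gcd(18, 15) = 3, and 7 - 15 = -8 is NOT divisible by 3.
    ⇒ system is inconsistent (no integer solution).

No solution (the system is inconsistent).


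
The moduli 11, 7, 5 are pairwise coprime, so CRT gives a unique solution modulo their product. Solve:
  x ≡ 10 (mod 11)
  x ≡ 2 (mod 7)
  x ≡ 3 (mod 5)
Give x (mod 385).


Moduli 11, 7, 5 are pairwise coprime; by CRT there is a unique solution modulo M = 11 · 7 · 5 = 385.
Solve pairwise, accumulating the modulus:
  Start with x ≡ 10 (mod 11).
  Combine with x ≡ 2 (mod 7): since gcd(11, 7) = 1, we get a unique residue mod 77.
    Write x = 10 + 11·t and substitute into x ≡ 2 (mod 7): 11·t ≡ 2 − 10 = -8 (mod 7).
    Reduce coefficients mod 7: 4·t ≡ 6 (mod 7).
    The inverse of 4 mod 7 is 2 (since 4·2 = 8 = 1·7 + 1), so t ≡ 2·6 = 12 ≡ 5 (mod 7).
    Then x = 10 + 11·5 = 65, valid modulo lcm(11, 7) = 77: x ≡ 65 (mod 77).
  Combine with x ≡ 3 (mod 5): since gcd(77, 5) = 1, we get a unique residue mod 385.
    Write x = 65 + 77·t and substitute into x ≡ 3 (mod 5): 77·t ≡ 3 − 65 = -62 (mod 5).
    Reduce coefficients mod 5: 2·t ≡ 3 (mod 5).
    The inverse of 2 mod 5 is 3 (since 2·3 = 6 = 1·5 + 1), so t ≡ 3·3 = 9 ≡ 4 (mod 5).
    Then x = 65 + 77·4 = 373, valid modulo lcm(77, 5) = 385: x ≡ 373 (mod 385).
Verify: 373 mod 11 = 10 ✓, 373 mod 7 = 2 ✓, 373 mod 5 = 3 ✓.

x ≡ 373 (mod 385).


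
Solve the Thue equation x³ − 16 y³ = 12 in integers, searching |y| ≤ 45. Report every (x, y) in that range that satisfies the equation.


The equation is x³ - 16y³ = 12. For fixed y, x³ = 16·y³ + 12, so a solution requires the RHS to be a perfect cube.
Strategy: iterate y from -45 to 45, compute RHS = 16·y³ + 12, and check whether it is a (positive or negative) perfect cube.
Check small values of y:
  y = 0: RHS = 12 is not a perfect cube.
  y = 1: RHS = 28 is not a perfect cube.
  y = -1: RHS = -4 is not a perfect cube.
  y = 2: RHS = 140 is not a perfect cube.
  y = -2: RHS = -116 is not a perfect cube.
  y = 3: RHS = 444 is not a perfect cube.
  y = -3: RHS = -420 is not a perfect cube.
Continuing the search up to |y| = 45 finds no solutions either.
No (x, y) in the scanned range satisfies the equation.

No integer solutions with |y| ≤ 45.


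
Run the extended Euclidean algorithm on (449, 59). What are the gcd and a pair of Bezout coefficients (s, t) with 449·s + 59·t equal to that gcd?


Euclidean algorithm on (449, 59) — divide until remainder is 0:
  449 = 7 · 59 + 36
  59 = 1 · 36 + 23
  36 = 1 · 23 + 13
  23 = 1 · 13 + 10
  13 = 1 · 10 + 3
  10 = 3 · 3 + 1
  3 = 3 · 1 + 0
gcd(449, 59) = 1.
Track Bezout coefficients alongside the remainders: start with r₀ = 449 = a·1 + b·0 (s = 1, t = 0) and r₁ = 59 = a·0 + b·1 (s = 0, t = 1); each new remainder r_{k+1} = r_{k-1} − q_k·r_k inherits s_{k+1} = s_{k-1} − q_k·s_k, t_{k+1} = t_{k-1} − q_k·t_k, so r_k = a·s_k + b·t_k at every step:
  q = 7: r = 36, s = 1 − 7·0 = 1, t = 0 − 7·1 = -7  (check: 449·1 + 59·(-7) = 36)
  q = 1: r = 23, s = 0 − 1·1 = -1, t = 1 − 1·(-7) = 8  (check: 449·(-1) + 59·8 = 23)
  q = 1: r = 13, s = 1 − 1·(-1) = 2, t = -7 − 1·8 = -15  (check: 449·2 + 59·(-15) = 13)
  q = 1: r = 10, s = -1 − 1·2 = -3, t = 8 − 1·(-15) = 23  (check: 449·(-3) + 59·23 = 10)
  q = 1: r = 3, s = 2 − 1·(-3) = 5, t = -15 − 1·23 = -38  (check: 449·5 + 59·(-38) = 3)
  q = 3: r = 1, s = -3 − 3·5 = -18, t = 23 − 3·(-38) = 137  (check: 449·(-18) + 59·137 = 1)
The row with r = 1 (the gcd) gives the Bezout coefficients s = -18, t = 137.
Result: 449 · (-18) + 59 · (137) = 1.

gcd(449, 59) = 1; s = -18, t = 137 (check: 449·(-18) + 59·137 = 1).


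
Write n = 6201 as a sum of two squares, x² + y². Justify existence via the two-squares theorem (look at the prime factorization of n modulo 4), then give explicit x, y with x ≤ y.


Step 1: Factor n = 6201 = 3^2 · 13 · 53.
Step 2: Check the mod-4 condition on each prime factor: 3 ≡ 3 (mod 4), exponent 2 (must be even); 13 ≡ 1 (mod 4), exponent 1; 53 ≡ 1 (mod 4), exponent 1.
All primes ≡ 3 (mod 4) appear to even exponent (or don't appear), so by the two-squares theorem n IS expressible as a sum of two squares.
Step 3: Build a representation. Group n = k² · m with k = 3 and m = 13 · 53 = 689 (a product of primes ≡ 1 (mod 4)); a representation of m scales to one of n via (k·x)² + (k·y)² = k²(x² + y²). Each prime p ≡ 1 (mod 4) is itself a sum of two squares; find a² by testing p − a² for a perfect square:
  13: 13 − 1² = 12, 13 − 2² = 9 = 3² ⇒ 13 = 2² + 3².
  53: 53 − 1² = 52, 53 − 2² = 49 = 7² ⇒ 53 = 2² + 7².
  Combine using the Brahmagupta–Fibonacci identity (a² + b²)(c² + d²) = (ac − bd)² + (ad + bc)² = (ac + bd)² + (ad − bc)²:
  13 · 53 = 689: from (2² + 3²)(2² + 7²), take (2·2 − 3·7, 2·7 + 3·2) = (4 − 21, 14 + 6) = (-17, 20); dropping signs (only squares matter) gives (17, 20); check 17² + 20² = 289 + 400 = 689 ✓.
  Scale by k = 3: (3·17, 3·20) = (51, 60).
Step 4: Order so x ≤ y and verify: 51² + 60² = 2601 + 3600 = 6201 = n. ✓

n = 6201 = 51² + 60² (one valid representation with x ≤ y).


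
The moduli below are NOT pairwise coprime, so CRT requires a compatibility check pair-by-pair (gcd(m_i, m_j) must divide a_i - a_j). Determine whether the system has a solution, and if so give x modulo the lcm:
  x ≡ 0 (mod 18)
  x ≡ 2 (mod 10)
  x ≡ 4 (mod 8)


Moduli 18, 10, 8 are not pairwise coprime, so CRT works modulo lcm(m_i) when all pairwise compatibility conditions hold.
Pairwise compatibility: gcd(m_i, m_j) must divide a_i - a_j for every pair.
Merge one congruence at a time:
  Start: x ≡ 0 (mod 18).
  Combine with x ≡ 2 (mod 10): gcd(18, 10) = 2; 2 - 0 = 2, which IS divisible by 2, so compatible.
    Write x = 0 + 18·t and substitute into x ≡ 2 (mod 10): 18·t ≡ 2 − 0 = 2 (mod 10).
    Divide the congruence (and modulus) by g = 2: 9·t ≡ 1 (mod 5).
    Reduce coefficients mod 5: 4·t ≡ 1 (mod 5).
    The inverse of 4 mod 5 is 4 (since 4·4 = 16 = 3·5 + 1), so t ≡ 4·1 = 4 ≡ 4 (mod 5).
    Then x = 0 + 18·4 = 72, valid modulo lcm(18, 10) = 90: x ≡ 72 (mod 90).
  Combine with x ≡ 4 (mod 8): gcd(90, 8) = 2; 4 - 72 = -68, which IS divisible by 2, so compatible.
    Write x = 72 + 90·t and substitute into x ≡ 4 (mod 8): 90·t ≡ 4 − 72 = -68 (mod 8).
    Divide the congruence (and modulus) by g = 2: 45·t ≡ -34 (mod 4).
    Reduce coefficients mod 4: 1·t ≡ 2 (mod 4).
    So t ≡ 2 (mod 4).
    Then x = 72 + 90·2 = 252, valid modulo lcm(90, 8) = 360: x ≡ 252 (mod 360).
Verify: 252 mod 18 = 0, 252 mod 10 = 2, 252 mod 8 = 4.

x ≡ 252 (mod 360).


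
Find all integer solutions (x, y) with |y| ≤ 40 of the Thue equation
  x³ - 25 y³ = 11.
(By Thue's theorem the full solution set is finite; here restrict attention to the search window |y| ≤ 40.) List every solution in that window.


The equation is x³ - 25y³ = 11. For fixed y, x³ = 25·y³ + 11, so a solution requires the RHS to be a perfect cube.
Strategy: iterate y from -40 to 40, compute RHS = 25·y³ + 11, and check whether it is a (positive or negative) perfect cube.
Check small values of y:
  y = 0: RHS = 11 is not a perfect cube.
  y = 1: RHS = 36 is not a perfect cube.
  y = -1: RHS = -14 is not a perfect cube.
  y = 2: RHS = 211 is not a perfect cube.
  y = -2: RHS = -189 is not a perfect cube.
  y = 3: RHS = 686 is not a perfect cube.
  y = -3: RHS = -664 is not a perfect cube.
Continuing the search up to |y| = 40 finds no solutions either.
No (x, y) in the scanned range satisfies the equation.

No integer solutions with |y| ≤ 40.
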